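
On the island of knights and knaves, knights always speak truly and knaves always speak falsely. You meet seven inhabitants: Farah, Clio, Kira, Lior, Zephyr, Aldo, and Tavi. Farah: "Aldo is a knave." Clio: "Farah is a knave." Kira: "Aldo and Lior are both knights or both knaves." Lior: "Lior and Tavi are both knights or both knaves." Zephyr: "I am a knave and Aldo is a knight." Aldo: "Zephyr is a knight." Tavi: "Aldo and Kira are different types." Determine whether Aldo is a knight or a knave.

Aldo is a knave.

Consistent assignments: {Farah=knight, Clio=knave, Kira=knight, Lior=knave, Zephyr=knave, Aldo=knave, Tavi=knight}
In every consistent assignment, Aldo is a knave.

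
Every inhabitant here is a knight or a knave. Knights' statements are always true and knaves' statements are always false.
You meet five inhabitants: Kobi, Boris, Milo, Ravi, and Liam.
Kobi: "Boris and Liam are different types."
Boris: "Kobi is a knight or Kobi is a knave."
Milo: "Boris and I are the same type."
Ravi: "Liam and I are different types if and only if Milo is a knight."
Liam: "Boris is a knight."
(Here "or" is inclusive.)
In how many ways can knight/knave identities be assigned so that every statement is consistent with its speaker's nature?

2

Consistent assignments:
  Kobi=knave, Boris=knight, Milo=knave, Ravi=knight, Liam=knight
  Kobi=knave, Boris=knight, Milo=knave, Ravi=knave, Liam=knight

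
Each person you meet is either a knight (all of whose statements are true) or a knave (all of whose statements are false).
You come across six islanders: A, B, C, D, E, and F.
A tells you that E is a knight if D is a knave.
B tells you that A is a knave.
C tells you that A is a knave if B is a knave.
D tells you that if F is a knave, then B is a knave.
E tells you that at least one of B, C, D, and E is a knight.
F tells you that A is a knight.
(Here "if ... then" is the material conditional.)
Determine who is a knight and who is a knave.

A is a knight, so "E is a knight if D is a knave" must be True — and it is.
Since B is a knave, "A is a knave" needs to be False, which holds.
C is a knave, so "A is a knave if B is a knave" must be False — and it is.
D (knight): "if F is a knave, then B is a knave" — True. ✓
E is a knight, so "at least one of B, C, D, and E is a knight" must be True — and it is.
F is a knight, and the claim "A is a knight" is indeed True.

A is a knight, B is a knave, C is a knave, D is a knight, E is a knight, and F is a knight.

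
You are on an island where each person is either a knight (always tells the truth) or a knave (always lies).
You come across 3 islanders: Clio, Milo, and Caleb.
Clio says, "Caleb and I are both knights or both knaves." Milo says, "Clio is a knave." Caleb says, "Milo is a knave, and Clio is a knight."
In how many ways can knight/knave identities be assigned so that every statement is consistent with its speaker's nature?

1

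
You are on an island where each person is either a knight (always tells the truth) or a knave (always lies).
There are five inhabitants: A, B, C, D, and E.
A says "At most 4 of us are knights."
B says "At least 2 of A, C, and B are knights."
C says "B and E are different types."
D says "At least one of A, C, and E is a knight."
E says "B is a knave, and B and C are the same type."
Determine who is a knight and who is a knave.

A is a knight, B is a knight, C is a knight, D is a knight, and E is a knave.

Suppose A is a knave. Then A's statement "at most 4 of us are knights" would have to be false. Checking the 16 ways to assign the others, none is consistent with every speaker.
(For instance, with B=knight, C=knight, D=knight, E=knave, A's claim "at most 4 of us are knights" comes out true where it would need to be false.)
So A must be a knight, making "at most 4 of us are knights" true. Taking A=knight, B=knight, C=knight, D=knight, E=knave, each remaining statement checks out:
  B (knight): "at least 2 of A, C, and B are knights" — true. ✓
  C (knight): "B and E are different types" — true. ✓
  D (knight): "at least one of A, C, and E is a knight" — true. ✓
  E (knave): "B is a knave, and B and C are the same type" — false. ✓
This is the unique consistent assignment.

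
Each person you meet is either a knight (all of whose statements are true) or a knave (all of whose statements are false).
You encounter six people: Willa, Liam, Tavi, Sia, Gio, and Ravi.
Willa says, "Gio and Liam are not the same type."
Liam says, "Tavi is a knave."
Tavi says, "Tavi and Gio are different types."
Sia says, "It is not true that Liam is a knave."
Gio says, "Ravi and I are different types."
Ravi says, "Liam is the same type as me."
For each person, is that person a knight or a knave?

Willa is a knight, Liam is a knight, Tavi is a knave, Sia is a knight, Gio is a knave, and Ravi is a knave.

Willa is a knight, so "Gio and Liam are not the same type" must be true — and it is.
Liam is a knight, so "Tavi is a knave" must be true — and it is.
As a knave, Tavi's statement "Tavi and Gio are different types" should be False; it is.
Sia is a knight; "it is not true that Liam is a knave" is true, as required.
Gio (knave): "Ravi and I are different types" — False. ✓
As a knave, Ravi's statement "Liam is the same type as me" should be False; it is.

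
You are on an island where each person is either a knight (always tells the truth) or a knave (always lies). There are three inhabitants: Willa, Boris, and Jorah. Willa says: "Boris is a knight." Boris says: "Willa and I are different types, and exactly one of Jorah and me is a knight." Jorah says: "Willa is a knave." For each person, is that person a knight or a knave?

Knights: Jorah. Knaves: Willa and Boris.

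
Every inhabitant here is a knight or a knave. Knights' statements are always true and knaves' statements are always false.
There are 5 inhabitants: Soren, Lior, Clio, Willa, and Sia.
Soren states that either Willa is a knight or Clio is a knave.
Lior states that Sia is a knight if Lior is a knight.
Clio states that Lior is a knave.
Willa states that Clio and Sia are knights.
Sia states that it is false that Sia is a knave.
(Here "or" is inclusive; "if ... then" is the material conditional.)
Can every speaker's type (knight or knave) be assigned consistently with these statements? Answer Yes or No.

Yes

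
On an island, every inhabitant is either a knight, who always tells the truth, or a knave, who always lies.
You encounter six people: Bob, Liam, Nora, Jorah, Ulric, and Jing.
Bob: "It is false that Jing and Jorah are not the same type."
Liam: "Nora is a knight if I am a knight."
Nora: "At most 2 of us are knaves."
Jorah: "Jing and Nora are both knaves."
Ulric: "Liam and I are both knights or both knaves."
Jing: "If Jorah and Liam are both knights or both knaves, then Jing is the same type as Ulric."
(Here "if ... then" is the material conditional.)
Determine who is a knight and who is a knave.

Bob is a knave, Liam is a knight, Nora is a knight, Jorah is a knave, Ulric is a knight, and Jing is a knight.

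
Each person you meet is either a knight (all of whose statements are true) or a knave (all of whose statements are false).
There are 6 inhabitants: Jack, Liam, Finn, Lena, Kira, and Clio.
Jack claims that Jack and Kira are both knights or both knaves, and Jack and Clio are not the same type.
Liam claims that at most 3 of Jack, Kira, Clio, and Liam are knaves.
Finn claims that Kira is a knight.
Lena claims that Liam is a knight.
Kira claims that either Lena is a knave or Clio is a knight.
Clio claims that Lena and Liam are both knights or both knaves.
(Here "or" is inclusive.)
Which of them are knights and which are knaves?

Jack is a knave, so "Jack and Kira are both knights or both knaves, and Jack and Clio are not the same type" must be false — and it is.
Since Liam is a knight, "at most 3 of Jack, Kira, Clio, and Liam are knaves" needs to be true, which holds.
Finn is a knight, and the claim "Kira is a knight" is indeed true.
Lena is a knight; "Liam is a knight" is true, as required.
Since Kira is a knight, "either Lena is a knave or Clio is a knight" needs to be true, which holds.
Clio is a knight, and the claim "Lena and Liam are both knights or both knaves" is indeed true.

Jack is a knave, Liam is a knight, Finn is a knight, Lena is a knight, Kira is a knight, and Clio is a knight.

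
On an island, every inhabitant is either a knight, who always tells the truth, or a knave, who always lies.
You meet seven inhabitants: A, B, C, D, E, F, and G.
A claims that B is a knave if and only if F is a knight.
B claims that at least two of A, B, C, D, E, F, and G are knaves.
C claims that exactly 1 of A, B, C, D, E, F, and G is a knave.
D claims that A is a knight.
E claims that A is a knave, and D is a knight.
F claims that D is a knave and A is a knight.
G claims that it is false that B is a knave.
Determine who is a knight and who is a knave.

Knights: A, B, D, and G. Knaves: C, E, and F.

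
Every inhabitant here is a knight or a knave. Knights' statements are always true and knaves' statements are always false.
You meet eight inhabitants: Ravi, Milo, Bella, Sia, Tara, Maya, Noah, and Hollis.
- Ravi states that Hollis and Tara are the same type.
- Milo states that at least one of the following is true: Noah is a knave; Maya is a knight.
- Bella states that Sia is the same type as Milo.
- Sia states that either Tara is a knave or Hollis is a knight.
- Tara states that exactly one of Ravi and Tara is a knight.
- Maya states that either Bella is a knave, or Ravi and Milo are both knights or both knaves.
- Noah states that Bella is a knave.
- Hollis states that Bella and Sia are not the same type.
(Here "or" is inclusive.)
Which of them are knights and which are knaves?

Knights: Milo, Tara, Maya, and Noah. Knaves: Ravi, Bella, Sia, and Hollis.

As a knave, Ravi's statement "Hollis and Tara are the same type" should be False; it is.
Milo is a knight, and the claim "at least one of the following is true: Noah is a knave; Maya is a knight" is indeed true.
Bella is a knave, and the claim "Sia is the same type as Milo" is indeed False.
Since Sia is a knave, "either Tara is a knave or Hollis is a knight" needs to be False, which holds.
Tara is a knight; "exactly one of Ravi and Tara is a knight" is true, as required.
Since Maya is a knight, "either Bella is a knave, or Ravi and Milo are both knights or both knaves" needs to be true, which holds.
Noah (knight): "Bella is a knave" — true. ✓
Hollis is a knave, and the claim "Bella and Sia are not the same type" is indeed False.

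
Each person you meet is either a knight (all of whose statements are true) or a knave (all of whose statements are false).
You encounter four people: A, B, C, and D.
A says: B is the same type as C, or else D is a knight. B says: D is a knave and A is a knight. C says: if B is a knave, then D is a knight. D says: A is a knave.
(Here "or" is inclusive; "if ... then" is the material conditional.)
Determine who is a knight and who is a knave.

Knights: A, B, and C. Knaves: D.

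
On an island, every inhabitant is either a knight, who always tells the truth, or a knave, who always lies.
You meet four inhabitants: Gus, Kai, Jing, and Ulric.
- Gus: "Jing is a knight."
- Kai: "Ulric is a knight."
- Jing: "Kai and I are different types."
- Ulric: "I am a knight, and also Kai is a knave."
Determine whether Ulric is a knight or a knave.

Consistent assignments: {Gus=knight, Kai=knave, Jing=knight, Ulric=knave}; {Gus=knave, Kai=knave, Jing=knave, Ulric=knave}
In every consistent assignment, Ulric is a knave.

Ulric is a knave.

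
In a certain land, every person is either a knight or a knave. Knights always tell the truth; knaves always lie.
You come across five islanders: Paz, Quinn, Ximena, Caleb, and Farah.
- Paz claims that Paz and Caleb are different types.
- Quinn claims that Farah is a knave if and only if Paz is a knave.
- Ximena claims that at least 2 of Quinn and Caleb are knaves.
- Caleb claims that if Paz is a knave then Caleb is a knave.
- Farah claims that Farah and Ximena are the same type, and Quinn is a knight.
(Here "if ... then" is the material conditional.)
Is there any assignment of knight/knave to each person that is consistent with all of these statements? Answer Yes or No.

No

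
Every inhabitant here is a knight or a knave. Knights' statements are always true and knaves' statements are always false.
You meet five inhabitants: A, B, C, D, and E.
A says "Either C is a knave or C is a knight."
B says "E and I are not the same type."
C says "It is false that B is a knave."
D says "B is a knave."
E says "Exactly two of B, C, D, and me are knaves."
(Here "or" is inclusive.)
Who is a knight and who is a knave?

Suppose A is a knave. Then A's statement "either C is a knave or C is a knight" would have to be false. Checking the 16 ways to assign the others, none is consistent with every speaker.
(For instance, with B=knave, C=knave, D=knight, E=knave, A's claim "either C is a knave or C is a knight" comes out true where it would need to be false.)
So A must be a knight, making "either C is a knave or C is a knight" true. Taking A=knight, B=knave, C=knave, D=knight, E=knave, each remaining statement checks out:
  B (knave): "E and I are not the same type" — false. ✓
  C (knave): "it is false that B is a knave" — false. ✓
  D (knight): "B is a knave" — true. ✓
  E (knave): "exactly two of B, C, D, and me are knaves" — false. ✓
This is the unique consistent assignment.

Knights: A and D. Knaves: B, C, and E.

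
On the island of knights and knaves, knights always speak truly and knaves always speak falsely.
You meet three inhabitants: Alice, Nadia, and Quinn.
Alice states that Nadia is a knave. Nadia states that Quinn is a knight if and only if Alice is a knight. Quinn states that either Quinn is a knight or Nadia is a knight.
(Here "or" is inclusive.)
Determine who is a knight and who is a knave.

Alice is a knight, Nadia is a knave, and Quinn is a knave.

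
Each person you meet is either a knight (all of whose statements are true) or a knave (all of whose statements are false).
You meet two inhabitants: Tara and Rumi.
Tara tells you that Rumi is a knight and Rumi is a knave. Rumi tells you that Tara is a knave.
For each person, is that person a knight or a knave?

Tara is a knave and Rumi is a knight.

Suppose Tara is a knight. Then Tara's statement "Rumi is a knight and Rumi is a knave" would have to be true. Checking the 2 ways to assign the others, none is consistent with every speaker.
(For instance, with Rumi=knight, Tara's claim "Rumi is a knight and Rumi is a knave" comes out false where it would need to be true.)
So Tara must be a knave, making "Rumi is a knight and Rumi is a knave" false. Taking Tara=knave, Rumi=knight, each remaining statement checks out:
  Rumi (knight): "Tara is a knave" — true. ✓
This is the unique consistent assignment.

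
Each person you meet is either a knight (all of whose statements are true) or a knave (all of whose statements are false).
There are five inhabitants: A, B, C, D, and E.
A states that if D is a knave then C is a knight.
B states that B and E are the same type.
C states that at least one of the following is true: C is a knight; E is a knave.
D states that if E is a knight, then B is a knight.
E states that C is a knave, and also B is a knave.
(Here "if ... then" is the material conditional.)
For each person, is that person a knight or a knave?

Knights: E. Knaves: A, B, C, and D.

A is a knave, so "if D is a knave then C is a knight" must be false — and it is.
B is a knave, so "B and E are the same type" must be false — and it is.
C is a knave; "at least one of the following is true: C is a knight; E is a knave" is false, as required.
D is a knave; "if E is a knight, then B is a knight" is false, as required.
E is a knight, so "C is a knave, and also B is a knave" must be true — and it is.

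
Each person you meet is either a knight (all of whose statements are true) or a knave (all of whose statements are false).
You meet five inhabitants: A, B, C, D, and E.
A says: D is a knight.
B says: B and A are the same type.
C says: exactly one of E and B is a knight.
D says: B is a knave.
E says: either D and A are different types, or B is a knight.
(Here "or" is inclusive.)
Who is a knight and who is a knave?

A is a knight, B is a knave, C is a knave, D is a knight, and E is a knave.

A is a knight; "D is a knight" is true, as required.
B (knave): "B and A are the same type" — false. ✓
C (knave): "exactly one of E and B is a knight" — false. ✓
D is a knight, so "B is a knave" must be true — and it is.
Since E is a knave, "either D and A are different types, or B is a knight" needs to be false, which holds.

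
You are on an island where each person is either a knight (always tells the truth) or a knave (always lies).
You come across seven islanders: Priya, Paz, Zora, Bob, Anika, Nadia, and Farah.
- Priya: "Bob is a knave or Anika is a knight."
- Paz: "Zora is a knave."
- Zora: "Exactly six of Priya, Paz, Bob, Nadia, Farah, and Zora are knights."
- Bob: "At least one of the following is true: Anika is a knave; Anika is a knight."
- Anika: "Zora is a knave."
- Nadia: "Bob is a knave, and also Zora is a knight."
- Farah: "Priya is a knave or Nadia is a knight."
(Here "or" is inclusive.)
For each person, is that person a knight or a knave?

Since Priya is a knight, "Bob is a knave or Anika is a knight" needs to be true, which holds.
Paz (knight): "Zora is a knave" — true. ✓
Zora is a knave; "exactly six of Priya, Paz, Bob, Nadia, Farah, and Zora are knights" is false, as required.
Bob is a knight, and the claim "at least one of the following is true: Anika is a knave; Anika is a knight" is indeed true.
Since Anika is a knight, "Zora is a knave" needs to be true, which holds.
Nadia is a knave, so "Bob is a knave, and also Zora is a knight" must be false — and it is.
Farah is a knave, and the claim "Priya is a knave or Nadia is a knight" is indeed false.

Priya is a knight, Paz is a knight, Zora is a knave, Bob is a knight, Anika is a knight, Nadia is a knave, and Farah is a knave.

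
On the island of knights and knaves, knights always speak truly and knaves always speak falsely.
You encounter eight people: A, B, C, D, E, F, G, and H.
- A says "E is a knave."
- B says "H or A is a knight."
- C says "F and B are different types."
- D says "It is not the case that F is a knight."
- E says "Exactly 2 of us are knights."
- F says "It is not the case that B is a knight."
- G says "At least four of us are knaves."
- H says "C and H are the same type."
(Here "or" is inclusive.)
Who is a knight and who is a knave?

Knights: A, B, C, D, and H. Knaves: E, F, and G.

A is a knight, so "E is a knave" must be true — and it is.
B is a knight; "H or A is a knight" is true, as required.
C is a knight; "F and B are different types" is true, as required.
D is a knight, so "it is not the case that F is a knight" must be true — and it is.
Since E is a knave, "exactly 2 of us are knights" needs to be false, which holds.
As a knave, F's statement "it is not the case that B is a knight" should be false; it is.
As a knave, G's statement "at least four of us are knaves" should be false; it is.
As a knight, H's statement "C and H are the same type" should be true; it is.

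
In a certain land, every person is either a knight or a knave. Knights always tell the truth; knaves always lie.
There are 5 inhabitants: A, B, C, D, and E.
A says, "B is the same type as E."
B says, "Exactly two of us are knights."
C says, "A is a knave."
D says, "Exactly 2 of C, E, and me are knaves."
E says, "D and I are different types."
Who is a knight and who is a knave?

Knights: A. Knaves: B, C, D, and E.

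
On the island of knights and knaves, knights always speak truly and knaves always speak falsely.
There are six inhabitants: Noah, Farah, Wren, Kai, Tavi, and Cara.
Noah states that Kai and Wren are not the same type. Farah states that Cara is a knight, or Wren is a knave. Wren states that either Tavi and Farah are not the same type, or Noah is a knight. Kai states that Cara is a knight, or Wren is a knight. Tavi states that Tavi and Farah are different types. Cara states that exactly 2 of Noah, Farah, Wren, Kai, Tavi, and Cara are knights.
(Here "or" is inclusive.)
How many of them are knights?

The unique consistent assignment is Noah=knave, Farah=knave, Wren=knight, Kai=knight, Tavi=knight, Cara=knave.
That has 3 knights.

3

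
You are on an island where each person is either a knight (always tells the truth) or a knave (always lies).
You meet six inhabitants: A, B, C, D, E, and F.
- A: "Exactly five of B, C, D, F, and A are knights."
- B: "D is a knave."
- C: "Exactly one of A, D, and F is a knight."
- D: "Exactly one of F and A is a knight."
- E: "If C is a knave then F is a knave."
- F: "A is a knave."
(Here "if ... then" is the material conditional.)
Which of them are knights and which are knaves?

A is a knave, B is a knave, C is a knave, D is a knight, E is a knave, and F is a knight.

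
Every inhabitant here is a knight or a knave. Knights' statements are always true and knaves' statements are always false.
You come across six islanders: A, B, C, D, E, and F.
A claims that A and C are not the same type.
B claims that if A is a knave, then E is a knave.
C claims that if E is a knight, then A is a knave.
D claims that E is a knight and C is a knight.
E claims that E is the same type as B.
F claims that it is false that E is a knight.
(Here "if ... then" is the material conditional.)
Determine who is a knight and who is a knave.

Knights: A, B, and E. Knaves: C, D, and F.

A is a knight; "A and C are not the same type" is true, as required.
As a knight, B's statement "if A is a knave, then E is a knave" should be true; it is.
C is a knave, so "if E is a knight, then A is a knave" must be False — and it is.
D (knave): "E is a knight and C is a knight" — False. ✓
E is a knight, and the claim "E is the same type as B" is indeed true.
F is a knave; "it is false that E is a knight" is False, as required.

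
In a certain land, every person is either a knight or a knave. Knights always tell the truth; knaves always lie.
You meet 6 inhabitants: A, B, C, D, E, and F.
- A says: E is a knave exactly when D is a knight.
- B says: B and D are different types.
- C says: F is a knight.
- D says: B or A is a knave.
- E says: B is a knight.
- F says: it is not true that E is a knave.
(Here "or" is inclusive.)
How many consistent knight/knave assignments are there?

1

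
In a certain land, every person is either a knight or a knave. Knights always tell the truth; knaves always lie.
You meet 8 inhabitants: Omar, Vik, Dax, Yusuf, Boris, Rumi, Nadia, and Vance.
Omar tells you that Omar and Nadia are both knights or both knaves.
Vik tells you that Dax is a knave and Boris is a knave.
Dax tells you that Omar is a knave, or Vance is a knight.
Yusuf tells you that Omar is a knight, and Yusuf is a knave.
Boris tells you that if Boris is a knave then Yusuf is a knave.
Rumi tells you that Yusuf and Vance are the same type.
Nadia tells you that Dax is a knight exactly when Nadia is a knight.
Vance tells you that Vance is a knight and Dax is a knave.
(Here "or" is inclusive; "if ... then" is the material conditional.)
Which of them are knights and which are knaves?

Omar is a knave, Vik is a knave, Dax is a knight, Yusuf is a knave, Boris is a knight, Rumi is a knight, Nadia is a knight, and Vance is a knave.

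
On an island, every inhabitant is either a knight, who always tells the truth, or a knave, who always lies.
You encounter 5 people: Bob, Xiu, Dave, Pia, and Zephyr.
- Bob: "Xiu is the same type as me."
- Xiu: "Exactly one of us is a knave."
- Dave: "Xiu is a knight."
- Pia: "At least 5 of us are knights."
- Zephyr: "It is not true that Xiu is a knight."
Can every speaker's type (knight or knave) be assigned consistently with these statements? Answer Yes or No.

No

Checking all 32 assignments, each has at least one speaker whose statement's truth value contradicts their type.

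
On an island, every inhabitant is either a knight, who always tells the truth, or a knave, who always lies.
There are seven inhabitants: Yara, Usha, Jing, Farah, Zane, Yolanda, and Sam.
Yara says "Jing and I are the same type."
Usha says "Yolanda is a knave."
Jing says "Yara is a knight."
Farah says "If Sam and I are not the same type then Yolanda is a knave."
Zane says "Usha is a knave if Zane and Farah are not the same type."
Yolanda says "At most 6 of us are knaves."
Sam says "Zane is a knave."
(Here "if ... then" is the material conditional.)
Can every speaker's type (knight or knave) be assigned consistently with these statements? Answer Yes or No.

No

Checking all 128 assignments, each has at least one speaker whose statement's truth value contradicts their type.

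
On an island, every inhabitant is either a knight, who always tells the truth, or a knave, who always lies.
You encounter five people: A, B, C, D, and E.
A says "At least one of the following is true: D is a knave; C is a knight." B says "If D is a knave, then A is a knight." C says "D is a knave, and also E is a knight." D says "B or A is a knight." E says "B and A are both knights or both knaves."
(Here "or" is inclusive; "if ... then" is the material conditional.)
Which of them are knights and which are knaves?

Suppose A is a knight. Then A's statement "at least one of the following is true: D is a knave; C is a knight" would have to be true. Checking the 16 ways to assign the others, none is consistent with every speaker.
(For instance, with B=knight, C=knave, D=knight, E=knave, A's claim "at least one of the following is true: D is a knave; C is a knight" comes out false where it would need to be true.)
So A must be a knave, making "at least one of the following is true: D is a knave; C is a knight" false. Taking A=knave, B=knight, C=knave, D=knight, E=knave, each remaining statement checks out:
  B (knight): "if D is a knave, then A is a knight" — true. ✓
  C (knave): "D is a knave, and also E is a knight" — false. ✓
  D (knight): "B or A is a knight" — true. ✓
  E (knave): "B and A are both knights or both knaves" — false. ✓
This is the unique consistent assignment.

A is a knave, B is a knight, C is a knave, D is a knight, and E is a knave.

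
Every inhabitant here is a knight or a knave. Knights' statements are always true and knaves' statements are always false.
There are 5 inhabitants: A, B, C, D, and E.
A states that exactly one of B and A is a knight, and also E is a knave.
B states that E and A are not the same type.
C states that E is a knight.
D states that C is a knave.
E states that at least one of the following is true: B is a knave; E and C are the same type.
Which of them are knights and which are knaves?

A is a knave, B is a knight, C is a knight, D is a knave, and E is a knight.

A is a knave, so "exactly one of B and A is a knight, and also E is a knave" must be false — and it is.
B is a knight, and the claim "E and A are not the same type" is indeed true.
C (knight): "E is a knight" — true. ✓
D is a knave, so "C is a knave" must be false — and it is.
E (knight): "at least one of the following is true: B is a knave; E and C are the same type" — true. ✓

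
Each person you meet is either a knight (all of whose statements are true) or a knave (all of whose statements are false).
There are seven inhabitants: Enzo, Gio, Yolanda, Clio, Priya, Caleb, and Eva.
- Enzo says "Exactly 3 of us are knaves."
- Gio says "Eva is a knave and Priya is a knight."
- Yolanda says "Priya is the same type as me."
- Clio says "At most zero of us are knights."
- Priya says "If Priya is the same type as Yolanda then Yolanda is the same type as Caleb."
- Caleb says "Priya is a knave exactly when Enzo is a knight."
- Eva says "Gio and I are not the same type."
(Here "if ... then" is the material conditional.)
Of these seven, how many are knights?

The unique consistent assignment is Enzo=knave, Gio=knave, Yolanda=knave, Clio=knave, Priya=knight, Caleb=knight, Eva=knight.
That has 3 knights.

3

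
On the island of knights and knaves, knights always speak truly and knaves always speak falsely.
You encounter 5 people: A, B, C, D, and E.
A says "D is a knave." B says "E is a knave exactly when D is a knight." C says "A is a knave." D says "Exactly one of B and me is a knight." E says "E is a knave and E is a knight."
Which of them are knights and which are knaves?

Since A is a knight, "D is a knave" needs to be True, which holds.
As a knave, B's statement "E is a knave exactly when D is a knight" should be false; it is.
C (knave): "A is a knave" — false. ✓
Since D is a knave, "exactly one of B and me is a knight" needs to be false, which holds.
E is a knave; "E is a knave and E is a knight" is false, as required.

A is a knight, B is a knave, C is a knave, D is a knave, and E is a knave.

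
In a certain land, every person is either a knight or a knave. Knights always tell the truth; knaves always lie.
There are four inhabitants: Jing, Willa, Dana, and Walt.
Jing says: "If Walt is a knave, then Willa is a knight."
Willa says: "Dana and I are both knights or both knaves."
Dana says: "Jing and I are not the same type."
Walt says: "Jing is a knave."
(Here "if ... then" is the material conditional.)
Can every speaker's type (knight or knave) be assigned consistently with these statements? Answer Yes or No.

No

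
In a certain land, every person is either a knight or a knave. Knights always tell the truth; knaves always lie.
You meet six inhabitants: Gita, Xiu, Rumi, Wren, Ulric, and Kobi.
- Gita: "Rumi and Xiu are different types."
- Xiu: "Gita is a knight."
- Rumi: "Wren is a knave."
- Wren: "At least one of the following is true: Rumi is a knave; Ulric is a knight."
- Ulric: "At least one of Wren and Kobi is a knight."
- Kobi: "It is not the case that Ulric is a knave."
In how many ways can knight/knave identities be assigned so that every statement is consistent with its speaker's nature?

2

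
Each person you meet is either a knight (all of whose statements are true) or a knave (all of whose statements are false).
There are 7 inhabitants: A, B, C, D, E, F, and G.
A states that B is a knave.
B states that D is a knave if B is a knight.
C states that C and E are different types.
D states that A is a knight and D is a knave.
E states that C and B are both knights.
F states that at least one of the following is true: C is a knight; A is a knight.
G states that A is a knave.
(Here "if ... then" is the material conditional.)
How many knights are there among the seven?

2

The unique consistent assignment is A=knave, B=knight, C=knave, D=knave, E=knave, F=knave, G=knight.
That has 2 knights.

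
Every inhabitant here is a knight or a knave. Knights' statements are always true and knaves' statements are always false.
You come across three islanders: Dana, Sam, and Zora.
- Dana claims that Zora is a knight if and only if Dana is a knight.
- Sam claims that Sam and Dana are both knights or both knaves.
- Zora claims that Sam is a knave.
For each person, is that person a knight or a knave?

Dana is a knight, and the claim "Zora is a knight if and only if Dana is a knight" is indeed True.
As a knave, Sam's statement "Sam and Dana are both knights or both knaves" should be False; it is.
Zora (knight): "Sam is a knave" — True. ✓

Dana is a knight, Sam is a knave, and Zora is a knight.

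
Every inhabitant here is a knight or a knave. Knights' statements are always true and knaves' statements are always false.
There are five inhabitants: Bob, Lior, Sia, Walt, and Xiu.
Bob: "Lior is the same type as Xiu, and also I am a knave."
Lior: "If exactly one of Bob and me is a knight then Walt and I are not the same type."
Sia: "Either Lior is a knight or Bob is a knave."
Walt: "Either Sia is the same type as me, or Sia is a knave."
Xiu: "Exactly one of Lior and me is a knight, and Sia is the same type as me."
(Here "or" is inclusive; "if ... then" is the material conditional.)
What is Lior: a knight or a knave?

Consistent assignments: {Bob=knave, Lior=knight, Sia=knight, Walt=knave, Xiu=knave}
In every consistent assignment, Lior is a knight.

Lior is a knight.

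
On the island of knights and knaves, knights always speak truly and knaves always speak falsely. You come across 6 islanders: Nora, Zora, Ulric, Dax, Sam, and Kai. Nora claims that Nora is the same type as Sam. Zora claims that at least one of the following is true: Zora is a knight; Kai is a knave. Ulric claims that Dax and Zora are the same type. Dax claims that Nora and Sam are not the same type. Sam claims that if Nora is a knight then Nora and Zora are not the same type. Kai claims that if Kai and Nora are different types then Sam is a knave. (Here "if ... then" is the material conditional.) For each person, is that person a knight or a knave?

Nora is a knight, Zora is a knave, Ulric is a knight, Dax is a knave, Sam is a knight, and Kai is a knight.

As a knight, Nora's statement "Nora is the same type as Sam" should be True; it is.
Zora (knave): "at least one of the following is true: Zora is a knight; Kai is a knave" — False. ✓
As a knight, Ulric's statement "Dax and Zora are the same type" should be True; it is.
Since Dax is a knave, "Nora and Sam are not the same type" needs to be False, which holds.
Sam is a knight, and the claim "if Nora is a knight then Nora and Zora are not the same type" is indeed True.
As a knight, Kai's statement "if Kai and Nora are different types then Sam is a knave" should be True; it is.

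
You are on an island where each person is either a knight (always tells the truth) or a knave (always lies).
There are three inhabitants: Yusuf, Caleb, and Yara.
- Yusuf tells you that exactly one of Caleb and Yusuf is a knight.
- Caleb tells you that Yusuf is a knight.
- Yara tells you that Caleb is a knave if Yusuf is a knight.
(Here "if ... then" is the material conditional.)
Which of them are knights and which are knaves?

Yusuf is a knave, Caleb is a knave, and Yara is a knight.

Since Yusuf is a knave, "exactly one of Caleb and Yusuf is a knight" needs to be false, which holds.
Since Caleb is a knave, "Yusuf is a knight" needs to be false, which holds.
Yara is a knight, and the claim "Caleb is a knave if Yusuf is a knight" is indeed True.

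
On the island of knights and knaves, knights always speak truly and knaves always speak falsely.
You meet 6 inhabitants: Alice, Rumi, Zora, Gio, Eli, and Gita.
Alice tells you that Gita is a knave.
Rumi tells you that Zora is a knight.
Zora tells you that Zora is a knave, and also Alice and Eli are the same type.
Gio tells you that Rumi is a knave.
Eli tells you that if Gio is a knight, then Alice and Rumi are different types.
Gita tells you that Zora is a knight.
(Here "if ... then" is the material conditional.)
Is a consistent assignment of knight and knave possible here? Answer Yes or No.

No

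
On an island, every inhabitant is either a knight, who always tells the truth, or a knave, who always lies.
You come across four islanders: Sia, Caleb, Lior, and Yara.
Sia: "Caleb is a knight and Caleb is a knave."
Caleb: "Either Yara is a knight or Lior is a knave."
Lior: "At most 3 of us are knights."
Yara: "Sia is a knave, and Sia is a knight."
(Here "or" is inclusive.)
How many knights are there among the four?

The unique consistent assignment is Sia=knave, Caleb=knave, Lior=knight, Yara=knave.
That has 1 knight.

1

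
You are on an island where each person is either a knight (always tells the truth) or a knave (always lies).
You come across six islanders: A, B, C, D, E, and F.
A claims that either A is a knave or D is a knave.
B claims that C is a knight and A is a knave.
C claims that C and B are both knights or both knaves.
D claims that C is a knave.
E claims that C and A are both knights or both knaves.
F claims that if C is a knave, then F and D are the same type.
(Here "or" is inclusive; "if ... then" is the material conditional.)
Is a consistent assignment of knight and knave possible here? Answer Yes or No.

No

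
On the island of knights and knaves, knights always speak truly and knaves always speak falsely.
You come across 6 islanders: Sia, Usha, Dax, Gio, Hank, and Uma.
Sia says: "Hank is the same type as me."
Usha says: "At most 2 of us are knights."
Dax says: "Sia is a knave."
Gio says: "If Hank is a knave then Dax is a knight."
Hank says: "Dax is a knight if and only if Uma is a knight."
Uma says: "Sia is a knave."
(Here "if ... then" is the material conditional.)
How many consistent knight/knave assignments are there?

Consistent assignments:
  Sia=knight, Usha=knave, Dax=knave, Gio=knight, Hank=knight, Uma=knave
  Sia=knave, Usha=knave, Dax=knight, Gio=knight, Hank=knight, Uma=knight

2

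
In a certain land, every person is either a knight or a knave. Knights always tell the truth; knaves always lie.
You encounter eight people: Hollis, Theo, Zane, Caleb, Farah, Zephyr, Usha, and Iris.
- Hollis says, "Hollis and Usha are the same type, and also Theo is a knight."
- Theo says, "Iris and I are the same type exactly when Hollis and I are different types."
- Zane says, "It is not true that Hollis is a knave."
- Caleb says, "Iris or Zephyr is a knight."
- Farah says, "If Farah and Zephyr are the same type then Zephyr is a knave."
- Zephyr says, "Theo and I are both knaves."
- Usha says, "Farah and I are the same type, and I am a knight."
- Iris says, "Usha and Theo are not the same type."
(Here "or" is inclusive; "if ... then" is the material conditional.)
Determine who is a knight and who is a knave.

Since Hollis is a knight, "Hollis and Usha are the same type, and also Theo is a knight" needs to be True, which holds.
Theo is a knight; "Iris and I are the same type exactly when Hollis and I are different types" is True, as required.
Zane is a knight, and the claim "it is not true that Hollis is a knave" is indeed True.
Since Caleb is a knave, "Iris or Zephyr is a knight" needs to be false, which holds.
Since Farah is a knight, "if Farah and Zephyr are the same type then Zephyr is a knave" needs to be True, which holds.
Zephyr is a knave, and the claim "Theo and I are both knaves" is indeed false.
Usha is a knight, and the claim "Farah and I are the same type, and I am a knight" is indeed True.
Iris is a knave, so "Usha and Theo are not the same type" must be false — and it is.

Hollis is a knight, Theo is a knight, Zane is a knight, Caleb is a knave, Farah is a knight, Zephyr is a knave, Usha is a knight, and Iris is a knave.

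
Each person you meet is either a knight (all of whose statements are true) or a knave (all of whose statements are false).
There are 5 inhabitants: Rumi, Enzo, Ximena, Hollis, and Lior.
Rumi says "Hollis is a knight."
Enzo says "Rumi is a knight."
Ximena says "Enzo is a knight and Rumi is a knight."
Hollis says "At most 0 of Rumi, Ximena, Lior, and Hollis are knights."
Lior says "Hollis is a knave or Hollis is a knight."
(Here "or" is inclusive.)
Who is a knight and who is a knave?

Rumi is a knave, Enzo is a knave, Ximena is a knave, Hollis is a knave, and Lior is a knight.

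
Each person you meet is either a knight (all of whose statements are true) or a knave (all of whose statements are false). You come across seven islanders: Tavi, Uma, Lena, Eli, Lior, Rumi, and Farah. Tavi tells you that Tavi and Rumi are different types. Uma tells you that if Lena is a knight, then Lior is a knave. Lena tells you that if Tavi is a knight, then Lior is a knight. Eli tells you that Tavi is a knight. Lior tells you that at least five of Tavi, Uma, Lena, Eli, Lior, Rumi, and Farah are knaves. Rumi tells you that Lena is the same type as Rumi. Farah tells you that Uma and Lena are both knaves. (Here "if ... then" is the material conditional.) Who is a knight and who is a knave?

Tavi is a knave; "Tavi and Rumi are different types" is False, as required.
As a knave, Uma's statement "if Lena is a knight, then Lior is a knave" should be False; it is.
Lena is a knight; "if Tavi is a knight, then Lior is a knight" is true, as required.
As a knave, Eli's statement "Tavi is a knight" should be False; it is.
Since Lior is a knight, "at least five of Tavi, Uma, Lena, Eli, Lior, Rumi, and Farah are knaves" needs to be true, which holds.
Rumi is a knave; "Lena is the same type as Rumi" is False, as required.
Farah is a knave, and the claim "Uma and Lena are both knaves" is indeed False.

Tavi is a knave, Uma is a knave, Lena is a knight, Eli is a knave, Lior is a knight, Rumi is a knave, and Farah is a knave.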